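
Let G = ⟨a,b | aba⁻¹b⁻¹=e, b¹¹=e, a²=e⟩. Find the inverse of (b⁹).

The order of (b⁹) is 11 (smallest k with (b⁹)ᵏ = e), so (b⁹)⁻¹ = (b⁹)¹⁰ = b².
Check: (b⁹) · (b²) → (b⁹) · b² = e, giving e as required.

Answer: b²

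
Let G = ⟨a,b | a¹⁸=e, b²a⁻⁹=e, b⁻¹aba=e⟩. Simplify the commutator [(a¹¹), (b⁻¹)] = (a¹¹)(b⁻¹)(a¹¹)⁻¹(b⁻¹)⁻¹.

[(a¹¹), (b⁻¹)] = (a¹¹)·(b⁻¹)·(a¹¹)⁻¹·(b⁻¹)⁻¹.
  (a¹¹) · (b⁻¹) = a²b
  (a²b) · (a⁷) = a⁴b⁻¹
  (a⁴b⁻¹) · b = a⁴

Answer: a⁴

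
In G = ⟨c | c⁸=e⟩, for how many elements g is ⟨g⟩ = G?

G is cyclic of order 8. An element generates G iff its order is 8, and a cyclic group of order 8 has exactly φ(8) = 4 such elements.

Answer: 4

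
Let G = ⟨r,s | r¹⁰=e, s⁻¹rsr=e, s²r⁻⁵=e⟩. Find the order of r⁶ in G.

Compute successive powers until reaching e:
  (r⁶)¹ = r⁶, (r⁶)² = r², (r⁶)³ = r⁸, (r⁶)⁴ = r⁴, (r⁶)⁵ = e.
The smallest positive k with (r⁶)ᵏ = e is 5.

Answer: 5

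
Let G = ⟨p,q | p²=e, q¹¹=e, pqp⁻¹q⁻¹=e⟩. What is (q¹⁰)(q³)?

Compute (q¹⁰) · (q³) by multiplying left to right and reducing via the relations at each step:
  (q¹⁰) · q³ = q²

Answer: q²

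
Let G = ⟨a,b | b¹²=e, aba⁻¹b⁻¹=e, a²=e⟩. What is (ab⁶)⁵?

Compute successive powers of (ab⁶), reducing at each step:
  (ab⁶)²: (ab⁶) · a = b⁶;   (b⁶) · b⁶ = e
  (ab⁶)³: e · a = a;   a · b⁶ = ab⁶
  (ab⁶)⁴: (ab⁶) · a = b⁶;   (b⁶) · b⁶ = e
  (ab⁶)⁵: e · a = a;   a · b⁶ = ab⁶

Answer: ab⁶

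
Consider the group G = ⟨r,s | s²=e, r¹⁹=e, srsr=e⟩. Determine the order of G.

Enumerate words in the generators, reducing via the relations: the distinct elements are
  {e, r, s, rs, r², r³, r⁴, r⁵, r⁶, r⁷, r⁸, r⁹, r²s, r³s, r¹², r¹³, r¹¹, r¹⁰, r¹⁴, r¹⁵, r¹⁶, r¹⁷, r¹⁸, r⁴s, r⁵s, r⁶s, r⁷s, r⁸s, r⁹s, r¹²s, r¹³s, r¹¹s, r¹⁰s, r¹⁴s, r¹⁵s, r¹⁶s, r¹⁷s, r¹⁸s}.
No further products give new elements, so |G| = 38.

Answer: 38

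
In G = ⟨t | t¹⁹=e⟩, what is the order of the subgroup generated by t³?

|⟨t³⟩| equals the order of t³. Compute successive powers until reaching e:
  (t³)¹ = t³, (t³)² = t⁶, (t³)³ = t⁹, (t³)⁴ = t¹², (t³)⁵ = t¹⁵, (t³)⁶ = t¹⁸, (t³)⁷ = t², (t³)⁸ = t⁵, (t³)⁹ = t⁸, (t³)¹⁰ = t¹¹, (t³)¹¹ = t¹⁴, (t³)¹² = t¹⁷, (t³)¹³ = t, (t³)¹⁴ = t⁴, (t³)¹⁵ = t⁷, (t³)¹⁶ = t¹⁰, (t³)¹⁷ = t¹³, (t³)¹⁸ = t¹⁶, (t³)¹⁹ = e.
The smallest positive k with (t³)ᵏ = e is 19, so |⟨t³⟩| = 19.

Answer: 19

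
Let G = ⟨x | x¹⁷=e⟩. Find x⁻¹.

The order of x is 17 (smallest k with xᵏ = e), so x⁻¹ = x¹⁶ = x¹⁶.
Check: x · (x¹⁶) → x · x¹⁶ = e, giving e as required.

Answer: x¹⁶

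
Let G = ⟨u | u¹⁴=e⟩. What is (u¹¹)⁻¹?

The order of (u¹¹) is 14 (smallest k with (u¹¹)ᵏ = e), so (u¹¹)⁻¹ = (u¹¹)¹³ = u³.
Check: (u¹¹) · (u³) → (u¹¹) · u³ = e, giving e as required.

Answer: u³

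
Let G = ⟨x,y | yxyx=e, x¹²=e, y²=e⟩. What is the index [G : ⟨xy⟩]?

First find ord(xy) by computing successive powers:
  (xy)¹ = xy, (xy)² = e.
So |⟨xy⟩| = ord(xy) = 2. With |G| = 24, by Lagrange [G : ⟨xy⟩] = 24/2 = 12.

Answer: 12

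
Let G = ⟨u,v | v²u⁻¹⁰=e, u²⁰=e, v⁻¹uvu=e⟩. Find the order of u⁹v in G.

Compute successive powers until reaching e:
  (u⁹v)¹ = u⁹v, (u⁹v)² = u¹⁰, (u⁹v)³ = u⁹v⁻¹, (u⁹v)⁴ = e.
The smallest positive k with (u⁹v)ᵏ = e is 4.

Answer: 4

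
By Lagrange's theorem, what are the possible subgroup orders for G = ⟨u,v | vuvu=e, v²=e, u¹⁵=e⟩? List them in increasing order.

|G| = 30 = 2 · 3 · 5. By Lagrange's theorem the order of any subgroup divides 30; the divisors of 30 are 1, 2, 3, 5, 6, 10, 15, 30.

Answer: 1, 2, 3, 5, 6, 10, 15, 30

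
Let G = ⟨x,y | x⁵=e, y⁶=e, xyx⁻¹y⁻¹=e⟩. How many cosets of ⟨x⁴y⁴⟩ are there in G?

First find ord(x⁴y⁴) by computing successive powers:
  (x⁴y⁴)¹ = x⁴y⁴, (x⁴y⁴)² = x³y², (x⁴y⁴)³ = x², (x⁴y⁴)⁴ = xy⁴, (x⁴y⁴)⁵ = y², (x⁴y⁴)⁶ = x⁴, (x⁴y⁴)⁷ = x³y⁴, (x⁴y⁴)⁸ = x²y², (x⁴y⁴)⁹ = x, (x⁴y⁴)¹⁰ = y⁴, (x⁴y⁴)¹¹ = x⁴y², (x⁴y⁴)¹² = x³, (x⁴y⁴)¹³ = x²y⁴, (x⁴y⁴)¹⁴ = xy², (x⁴y⁴)¹⁵ = e.
So |⟨x⁴y⁴⟩| = ord(x⁴y⁴) = 15. With |G| = 30, by Lagrange [G : ⟨x⁴y⁴⟩] = 30/15 = 2.

Answer: 2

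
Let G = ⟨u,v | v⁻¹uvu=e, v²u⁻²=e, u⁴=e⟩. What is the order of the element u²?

Compute successive powers until reaching e:
  (u²)¹ = u², (u²)² = e.
The smallest positive k with (u²)ᵏ = e is 2.

Answer: 2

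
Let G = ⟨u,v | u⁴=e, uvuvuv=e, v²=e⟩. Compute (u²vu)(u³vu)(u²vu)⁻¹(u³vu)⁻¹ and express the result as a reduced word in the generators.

[(u²vu), (u³vu)] = (u²vu)·(u³vu)·(u²vu)⁻¹·(u³vu)⁻¹.
  (u²vu) · (u³vu) = u³
  (u³) · (u³vu²) = u²vu²
  (u²vu²) · (u³vu) = uv

Answer: uv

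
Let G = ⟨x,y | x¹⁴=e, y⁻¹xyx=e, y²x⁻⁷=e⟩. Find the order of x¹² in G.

Compute successive powers until reaching e:
  (x¹²)¹ = x¹², (x¹²)² = x¹⁰, (x¹²)³ = x⁸, (x¹²)⁴ = x⁶, (x¹²)⁵ = x⁴, (x¹²)⁶ = x², (x¹²)⁷ = e.
The smallest positive k with (x¹²)ᵏ = e is 7.

Answer: 7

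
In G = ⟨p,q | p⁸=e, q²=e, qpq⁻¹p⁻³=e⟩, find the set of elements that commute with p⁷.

⟨p⁷⟩ ⊆ C_G(p⁷) since powers of p⁷ commute with p⁷; so |C_G(p⁷)| ≥ |⟨p⁷⟩| = 8.
By orbit–stabilizer, |C_G(p⁷)| = |G| / |conj. class of p⁷| = 16 / 2 = 8.
The 8 elements commuting with p⁷ are {e, p, p², p³, p⁴, p⁵, p⁶, p⁷}.

Answer: {e, p, p², p³, p⁴, p⁵, p⁶, p⁷}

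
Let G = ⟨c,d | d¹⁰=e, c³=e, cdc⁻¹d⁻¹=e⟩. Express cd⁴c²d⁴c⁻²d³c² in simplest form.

Multiply left to right, reducing at each step:
  c · d⁴ = cd⁴
  (cd⁴) · c² = d⁴
  (d⁴) · d⁴ = d⁸
  (d⁸) · c⁻² = cd⁸
  (cd⁸) · d³ = cd
  (cd) · c² = d

Answer: d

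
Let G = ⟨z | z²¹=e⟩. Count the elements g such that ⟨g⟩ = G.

G is cyclic of order 21. An element generates G iff its order is 21, and a cyclic group of order 21 has exactly φ(21) = 12 such elements.

Answer: 12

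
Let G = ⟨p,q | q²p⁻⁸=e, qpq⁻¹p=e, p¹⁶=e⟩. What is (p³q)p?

Compute (p³q) · p by multiplying left to right and reducing via the relations at each step:
  (p³q) · p = p²q

Answer: p²q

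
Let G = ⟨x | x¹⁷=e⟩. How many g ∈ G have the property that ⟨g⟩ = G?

G is cyclic of order 17. An element generates G iff its order is 17, and a cyclic group of order 17 has exactly φ(17) = 16 such elements.

Answer: 16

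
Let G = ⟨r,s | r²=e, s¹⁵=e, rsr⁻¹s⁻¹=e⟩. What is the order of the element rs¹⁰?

Compute successive powers until reaching e:
  (rs¹⁰)¹ = rs¹⁰, (rs¹⁰)² = s⁵, (rs¹⁰)³ = r, (rs¹⁰)⁴ = s¹⁰, (rs¹⁰)⁵ = rs⁵, (rs¹⁰)⁶ = e.
The smallest positive k with (rs¹⁰)ᵏ = e is 6.

Answer: 6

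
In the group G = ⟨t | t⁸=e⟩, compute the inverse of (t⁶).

The order of (t⁶) is 4 (smallest k with (t⁶)ᵏ = e), so (t⁶)⁻¹ = (t⁶)³ = t².
Check: (t⁶) · (t²) → (t⁶) · t² = e, giving e as required.

Answer: t²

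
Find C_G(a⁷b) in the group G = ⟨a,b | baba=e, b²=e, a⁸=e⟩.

⟨a⁷b⟩ ⊆ C_G(a⁷b) since powers of a⁷b commute with a⁷b; so |C_G(a⁷b)| ≥ |⟨a⁷b⟩| = 2.
By orbit–stabilizer, |C_G(a⁷b)| = |G| / |conj. class of a⁷b| = 16 / 4 = 4.
The 4 elements commuting with a⁷b are {e, a⁴, a⁷b, a³b}.

Answer: {e, a⁴, a⁷b, a³b}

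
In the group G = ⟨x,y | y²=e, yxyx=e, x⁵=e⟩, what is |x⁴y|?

Compute successive powers until reaching e:
  (x⁴y)¹ = x⁴y, (x⁴y)² = e.
The smallest positive k with (x⁴y)ᵏ = e is 2.

Answer: 2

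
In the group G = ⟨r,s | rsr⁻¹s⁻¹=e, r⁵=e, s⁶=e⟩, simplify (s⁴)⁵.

Compute successive powers of (s⁴), reducing at each step:
  (s⁴)²: (s⁴) · s⁴ = s²
  (s⁴)³: (s²) · s⁴ = e
  (s⁴)⁴: e · s⁴ = s⁴
  (s⁴)⁵: (s⁴) · s⁴ = s²

Answer: s²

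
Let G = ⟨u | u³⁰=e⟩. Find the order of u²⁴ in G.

Compute successive powers until reaching e:
  (u²⁴)¹ = u²⁴, (u²⁴)² = u¹⁸, (u²⁴)³ = u¹², (u²⁴)⁴ = u⁶, (u²⁴)⁵ = e.
The smallest positive k with (u²⁴)ᵏ = e is 5.

Answer: 5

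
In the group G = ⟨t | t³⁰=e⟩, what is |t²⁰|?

Compute successive powers until reaching e:
  (t²⁰)¹ = t²⁰, (t²⁰)² = t¹⁰, (t²⁰)³ = e.
The smallest positive k with (t²⁰)ᵏ = e is 3.

Answer: 3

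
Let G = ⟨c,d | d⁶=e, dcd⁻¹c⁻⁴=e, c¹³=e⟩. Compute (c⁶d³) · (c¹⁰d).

Compute (c⁶d³) · (c¹⁰d) by multiplying left to right and reducing via the relations at each step:
  (c⁶d³) · c¹⁰ = c⁹d³
  (c⁹d³) · d = c⁹d⁴

Answer: c⁹d⁴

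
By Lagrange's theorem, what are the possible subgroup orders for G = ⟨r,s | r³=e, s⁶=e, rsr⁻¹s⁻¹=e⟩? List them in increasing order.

|G| = 18 = 2 · 3². By Lagrange's theorem the order of any subgroup divides 18; the divisors of 18 are 1, 2, 3, 6, 9, 18.

Answer: 1, 2, 3, 6, 9, 18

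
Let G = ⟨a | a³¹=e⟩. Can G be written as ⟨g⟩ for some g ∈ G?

|G| = 31. The element a has order 31 (its powers give 31 distinct elements), so ⟨a⟩ = G and G is cyclic.

Answer: Yes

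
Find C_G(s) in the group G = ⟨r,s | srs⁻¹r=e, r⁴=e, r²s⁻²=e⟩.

⟨s⟩ ⊆ C_G(s) since powers of s commute with s; so |C_G(s)| ≥ |⟨s⟩| = 4.
By orbit–stabilizer, |C_G(s)| = |G| / |conj. class of s| = 8 / 2 = 4.
The 4 elements commuting with s are {e, r², s, s⁻¹}.

Answer: {e, r², s, s⁻¹}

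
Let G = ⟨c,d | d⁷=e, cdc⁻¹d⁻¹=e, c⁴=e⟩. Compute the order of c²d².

Compute successive powers until reaching e:
  (c²d²)¹ = c²d², (c²d²)² = d⁴, (c²d²)³ = c²d⁶, (c²d²)⁴ = d, (c²d²)⁵ = c²d³, (c²d²)⁶ = d⁵, (c²d²)⁷ = c², (c²d²)⁸ = d², (c²d²)⁹ = c²d⁴, (c²d²)¹⁰ = d⁶, (c²d²)¹¹ = c²d, (c²d²)¹² = d³, (c²d²)¹³ = c²d⁵, (c²d²)¹⁴ = e.
The smallest positive k with (c²d²)ᵏ = e is 14.

Answer: 14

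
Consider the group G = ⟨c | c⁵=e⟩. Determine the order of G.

G is generated by a single element, so G is cyclic. The relator gives c⁵ = e and no smaller power is forced to be e, so the 5 powers {c, e, c², c³, c⁴} are distinct. Hence |G| = 5.

Answer: 5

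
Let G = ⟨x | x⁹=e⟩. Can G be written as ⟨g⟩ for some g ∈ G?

|G| = 9. The element x has order 9 (its powers give 9 distinct elements), so ⟨x⟩ = G and G is cyclic.

Answer: Yes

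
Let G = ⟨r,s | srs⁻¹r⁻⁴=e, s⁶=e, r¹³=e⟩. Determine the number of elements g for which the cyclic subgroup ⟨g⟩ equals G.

⟨g⟩ = G would require ord(g) = |G| = 78, but the maximum element order in G is 13 < 78. So G is not cyclic and no single element generates it: the count is 0.

Answer: 0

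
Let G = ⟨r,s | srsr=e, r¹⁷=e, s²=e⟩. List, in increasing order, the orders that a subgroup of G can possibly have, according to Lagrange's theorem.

|G| = 34 = 2 · 17. By Lagrange's theorem the order of any subgroup divides 34; the divisors of 34 are 1, 2, 17, 34.

Answer: 1, 2, 17, 34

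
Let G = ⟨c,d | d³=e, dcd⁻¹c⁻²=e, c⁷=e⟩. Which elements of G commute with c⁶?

⟨c⁶⟩ ⊆ C_G(c⁶) since powers of c⁶ commute with c⁶; so |C_G(c⁶)| ≥ |⟨c⁶⟩| = 7.
By orbit–stabilizer, |C_G(c⁶)| = |G| / |conj. class of c⁶| = 21 / 3 = 7.
The 7 elements commuting with c⁶ are {e, c, c², c³, c⁴, c⁵, c⁶}.

Answer: {e, c, c², c³, c⁴, c⁵, c⁶}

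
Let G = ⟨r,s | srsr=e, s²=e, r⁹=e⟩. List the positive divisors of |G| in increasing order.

|G| = 18 = 2 · 3². By Lagrange's theorem the order of any subgroup divides 18; the divisors of 18 are 1, 2, 3, 6, 9, 18.

Answer: 1, 2, 3, 6, 9, 18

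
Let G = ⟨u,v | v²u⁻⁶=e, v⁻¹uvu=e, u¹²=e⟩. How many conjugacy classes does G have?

The conjugacy classes (representative and size) are:
  [e] (size 1), [u¹¹] (size 2), [u²] (size 2), [u⁹] (size 2), [u⁴] (size 2), [u⁵] (size 2), [u⁶] (size 1), [u²v] (size 6), [uv] (size 6).
Class equation: 1 + 2 + 2 + 2 + 2 + 2 + 1 + 6 + 6 = 24 = |G|. So G has 9 conjugacy classes.

Answer: 9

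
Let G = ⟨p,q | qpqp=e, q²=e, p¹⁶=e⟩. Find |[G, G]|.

G' = [G, G] is generated by all commutators. The generator-pair commutators are: [p, q] = p².
The subgroup they normally generate is {e, p², p⁴, p⁶, p⁸, p¹⁰, p¹², p¹⁴}, of order 8.
Check: |G/G'| = 32/8 = 4 is the order of the abelianisation.

Answer: 8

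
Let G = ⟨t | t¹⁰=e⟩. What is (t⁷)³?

Compute successive powers of (t⁷), reducing at each step:
  (t⁷)²: (t⁷) · t⁷ = t⁴
  (t⁷)³: (t⁴) · t⁷ = t

Answer: t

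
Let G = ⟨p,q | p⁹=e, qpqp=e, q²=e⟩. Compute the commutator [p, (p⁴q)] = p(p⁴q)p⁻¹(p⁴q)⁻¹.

[p, (p⁴q)] = p·(p⁴q)·p⁻¹·(p⁴q)⁻¹.
  p · (p⁴q) = p⁵q
  (p⁵q) · (p⁸) = p⁶q
  (p⁶q) · (p⁴q) = p²

Answer: p²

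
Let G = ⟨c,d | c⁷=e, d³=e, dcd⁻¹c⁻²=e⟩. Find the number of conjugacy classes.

The conjugacy classes (representative and size) are:
  [e] (size 1), [c²] (size 3), [c⁵] (size 3), [d] (size 7), [d²] (size 7).
Class equation: 1 + 3 + 3 + 7 + 7 = 21 = |G|. So G has 5 conjugacy classes.

Answer: 5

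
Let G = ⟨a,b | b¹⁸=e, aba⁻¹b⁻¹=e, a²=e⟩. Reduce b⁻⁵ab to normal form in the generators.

Multiply left to right, reducing at each step:
  (b¹³) · a = ab¹³
  (ab¹³) · b = ab¹⁴

Answer: ab¹⁴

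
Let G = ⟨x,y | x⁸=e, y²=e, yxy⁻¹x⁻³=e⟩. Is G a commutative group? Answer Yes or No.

x·y = xy but y·x = x³y, so x·y ≠ y·x and G is not abelian.

Answer: No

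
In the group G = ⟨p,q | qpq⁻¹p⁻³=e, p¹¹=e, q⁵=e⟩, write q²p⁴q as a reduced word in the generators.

Multiply left to right, reducing at each step:
  (q²) · p⁴ = p³q²
  (p³q²) · q = p³q³

Answer: p³q³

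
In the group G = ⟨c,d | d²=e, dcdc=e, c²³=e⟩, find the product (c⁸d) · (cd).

Compute (c⁸d) · (cd) by multiplying left to right and reducing via the relations at each step:
  (c⁸d) · c = c⁷d
  (c⁷d) · d = c⁷

Answer: c⁷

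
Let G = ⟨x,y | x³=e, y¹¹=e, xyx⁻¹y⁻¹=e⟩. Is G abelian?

Each pair of generators commutes: x·y = xy = y·x. Since the generators pairwise commute, every element of G commutes with every other, so G is abelian.

Answer: Yes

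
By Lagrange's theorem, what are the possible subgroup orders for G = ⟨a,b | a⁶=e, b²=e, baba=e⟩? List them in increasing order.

|G| = 12 = 2² · 3. By Lagrange's theorem the order of any subgroup divides 12; the divisors of 12 are 1, 2, 3, 4, 6, 12.

Answer: 1, 2, 3, 4, 6, 12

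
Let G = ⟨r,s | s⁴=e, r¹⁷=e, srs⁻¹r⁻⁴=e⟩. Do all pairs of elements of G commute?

r·s = rs but s·r = r⁴s, so r·s ≠ s·r and G is not abelian.

Answer: No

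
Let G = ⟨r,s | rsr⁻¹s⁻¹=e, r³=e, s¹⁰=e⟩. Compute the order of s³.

Compute successive powers until reaching e:
  (s³)¹ = s³, (s³)² = s⁶, (s³)³ = s⁹, (s³)⁴ = s², (s³)⁵ = s⁵, (s³)⁶ = s⁸, (s³)⁷ = s, (s³)⁸ = s⁴, (s³)⁹ = s⁷, (s³)¹⁰ = e.
The smallest positive k with (s³)ᵏ = e is 10.

Answer: 10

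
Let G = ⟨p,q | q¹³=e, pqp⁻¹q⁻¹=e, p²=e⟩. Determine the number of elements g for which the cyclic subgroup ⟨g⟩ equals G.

G is cyclic of order 26. An element generates G iff its order is 26, and a cyclic group of order 26 has exactly φ(26) = 12 such elements.

Answer: 12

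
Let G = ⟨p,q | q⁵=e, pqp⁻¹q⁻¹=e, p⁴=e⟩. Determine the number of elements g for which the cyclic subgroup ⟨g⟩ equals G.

G is cyclic of order 20. An element generates G iff its order is 20, and a cyclic group of order 20 has exactly φ(20) = 8 such elements.

Answer: 8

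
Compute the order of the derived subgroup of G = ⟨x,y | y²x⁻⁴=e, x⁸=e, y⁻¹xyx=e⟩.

G' = [G, G] is generated by all commutators. The generator-pair commutators are: [x, y] = x².
The subgroup they normally generate is {e, x², x⁴, x⁶}, of order 4.
Check: |G/G'| = 16/4 = 4 is the order of the abelianisation.

Answer: 4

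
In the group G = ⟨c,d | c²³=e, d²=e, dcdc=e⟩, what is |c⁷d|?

Compute successive powers until reaching e:
  (c⁷d)¹ = c⁷d, (c⁷d)² = e.
The smallest positive k with (c⁷d)ᵏ = e is 2.

Answer: 2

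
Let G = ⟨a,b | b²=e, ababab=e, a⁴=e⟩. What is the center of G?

An element z ∈ Z(G) iff z commutes with every generator.
For example e is central: e·a = a = a·e; e·b = b = b·e.
Whereas a ∉ Z(G) since a·b = ab ≠ ba = b·a.
Checking each of the 24 elements this way gives Z(G) = {e}, of order 1.

Answer: {e}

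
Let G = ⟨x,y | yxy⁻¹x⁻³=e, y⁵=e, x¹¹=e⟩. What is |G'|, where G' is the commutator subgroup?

G' = [G, G] is generated by all commutators. The generator-pair commutators are: [x, y] = x⁹.
The subgroup they normally generate is {e, x, x², x³, x⁴, x⁵, x⁶, x⁷, x⁸, x⁹, x¹⁰}, of order 11.
Check: |G/G'| = 55/11 = 5 is the order of the abelianisation.

Answer: 11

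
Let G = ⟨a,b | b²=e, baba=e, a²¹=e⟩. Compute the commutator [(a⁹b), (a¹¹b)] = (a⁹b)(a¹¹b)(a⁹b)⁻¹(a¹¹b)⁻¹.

[(a⁹b), (a¹¹b)] = (a⁹b)·(a¹¹b)·(a⁹b)⁻¹·(a¹¹b)⁻¹.
  (a⁹b) · (a¹¹b) = a¹⁹
  (a¹⁹) · (a⁹b) = a⁷b
  (a⁷b) · (a¹¹b) = a¹⁷

Answer: a¹⁷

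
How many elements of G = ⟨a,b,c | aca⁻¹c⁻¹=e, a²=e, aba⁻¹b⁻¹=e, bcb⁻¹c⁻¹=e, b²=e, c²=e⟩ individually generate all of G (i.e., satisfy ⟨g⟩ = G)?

⟨g⟩ = G would require ord(g) = |G| = 8, but the maximum element order in G is 2 < 8. So G is not cyclic and no single element generates it: the count is 0.

Answer: 0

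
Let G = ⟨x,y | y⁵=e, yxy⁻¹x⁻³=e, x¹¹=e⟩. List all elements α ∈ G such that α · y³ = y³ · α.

⟨y³⟩ ⊆ C_G(y³) since powers of y³ commute with y³; so |C_G(y³)| ≥ |⟨y³⟩| = 5.
By orbit–stabilizer, |C_G(y³)| = |G| / |conj. class of y³| = 55 / 11 = 5.
The 5 elements commuting with y³ are {e, y, y², y³, y⁴}.

Answer: {e, y, y², y³, y⁴}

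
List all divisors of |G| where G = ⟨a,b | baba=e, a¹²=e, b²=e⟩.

|G| = 24 = 2³ · 3. By Lagrange's theorem the order of any subgroup divides 24; the divisors of 24 are 1, 2, 3, 4, 6, 8, 12, 24.

Answer: 1, 2, 3, 4, 6, 8, 12, 24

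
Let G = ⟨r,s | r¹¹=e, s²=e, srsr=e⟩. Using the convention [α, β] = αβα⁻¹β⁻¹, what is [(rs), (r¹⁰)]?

[(rs), (r¹⁰)] = (rs)·(r¹⁰)·(rs)⁻¹·(r¹⁰)⁻¹.
  (rs) · (r¹⁰) = r²s
  (r²s) · (rs) = r
  r · r = r²

Answer: r²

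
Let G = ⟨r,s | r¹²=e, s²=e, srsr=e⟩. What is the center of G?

An element z ∈ Z(G) iff z commutes with every generator.
For example r⁶ is central: (r⁶)·r = r⁷ = r·(r⁶); (r⁶)·s = r⁶s = s·(r⁶).
Whereas r ∉ Z(G) since r·s = rs ≠ r¹¹s = s·r.
Checking each of the 24 elements this way gives Z(G) = {e, r⁶}, of order 2.

Answer: {e, r⁶}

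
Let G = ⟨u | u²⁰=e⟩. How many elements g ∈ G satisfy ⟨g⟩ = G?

G is cyclic of order 20. An element generates G iff its order is 20, and a cyclic group of order 20 has exactly φ(20) = 8 such elements.

Answer: 8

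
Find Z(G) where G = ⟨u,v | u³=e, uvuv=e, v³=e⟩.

An element z ∈ Z(G) iff z commutes with every generator.
For example e is central: e·u = u = u·e; e·v = v = v·e.
Whereas u ∉ Z(G) since u·v = uv ≠ u²v² = v·u.
Checking each of the 12 elements this way gives Z(G) = {e}, of order 1.

Answer: {e}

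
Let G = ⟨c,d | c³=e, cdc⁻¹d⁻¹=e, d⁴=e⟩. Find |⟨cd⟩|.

|⟨cd⟩| equals the order of cd. Compute successive powers until reaching e:
  (cd)¹ = cd, (cd)² = c²d², (cd)³ = d³, (cd)⁴ = c, (cd)⁵ = c²d, (cd)⁶ = d², (cd)⁷ = cd³, (cd)⁸ = c², (cd)⁹ = d, (cd)¹⁰ = cd², (cd)¹¹ = c²d³, (cd)¹² = e.
The smallest positive k with (cd)ᵏ = e is 12, so |⟨cd⟩| = 12.

Answer: 12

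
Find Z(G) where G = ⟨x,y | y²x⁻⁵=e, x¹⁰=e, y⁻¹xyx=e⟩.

An element z ∈ Z(G) iff z commutes with every generator.
For example x⁵ is central: (x⁵)·x = x⁶ = x·(x⁵); (x⁵)·y = y⁻¹ = y·(x⁵).
Whereas x ∉ Z(G) since x·y = xy ≠ x⁴y⁻¹ = y·x.
Checking each of the 20 elements this way gives Z(G) = {e, x⁵}, of order 2.

Answer: {e, x⁵}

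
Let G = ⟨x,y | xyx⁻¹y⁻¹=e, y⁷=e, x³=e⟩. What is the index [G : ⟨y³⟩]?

First find ord(y³) by computing successive powers:
  (y³)¹ = y³, (y³)² = y⁶, (y³)³ = y², (y³)⁴ = y⁵, (y³)⁵ = y, (y³)⁶ = y⁴, (y³)⁷ = e.
So |⟨y³⟩| = ord(y³) = 7. With |G| = 21, by Lagrange [G : ⟨y³⟩] = 21/7 = 3.

Answer: 3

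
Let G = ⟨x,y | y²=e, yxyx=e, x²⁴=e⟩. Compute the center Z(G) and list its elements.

An element z ∈ Z(G) iff z commutes with every generator.
For example x¹² is central: (x¹²)·x = x¹³ = x·(x¹²); (x¹²)·y = x¹²y = y·(x¹²).
Whereas x ∉ Z(G) since x·y = xy ≠ x²³y = y·x.
Checking each of the 48 elements this way gives Z(G) = {e, x¹²}, of order 2.

Answer: {e, x¹²}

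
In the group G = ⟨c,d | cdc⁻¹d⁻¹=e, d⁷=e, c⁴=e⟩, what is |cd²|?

Compute successive powers until reaching e:
  (cd²)¹ = cd², (cd²)² = c²d⁴, (cd²)³ = c³d⁶, (cd²)⁴ = d, (cd²)⁵ = cd³, (cd²)⁶ = c²d⁵, (cd²)⁷ = c³, (cd²)⁸ = d², (cd²)⁹ = cd⁴, (cd²)¹⁰ = c²d⁶, (cd²)¹¹ = c³d, (cd²)¹² = d³, (cd²)¹³ = cd⁵, (cd²)¹⁴ = c², (cd²)¹⁵ = c³d², (cd²)¹⁶ = d⁴, (cd²)¹⁷ = cd⁶, (cd²)¹⁸ = c²d, (cd²)¹⁹ = c³d³, (cd²)²⁰ = d⁵, (cd²)²¹ = c, (cd²)²² = c²d², (cd²)²³ = c³d⁴, (cd²)²⁴ = d⁶, (cd²)²⁵ = cd, (cd²)²⁶ = c²d³, (cd²)²⁷ = c³d⁵, (cd²)²⁸ = e.
The smallest positive k with (cd²)ᵏ = e is 28.

Answer: 28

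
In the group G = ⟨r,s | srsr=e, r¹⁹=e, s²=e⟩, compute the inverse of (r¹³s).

The order of (r¹³s) is 2 (smallest k with (r¹³s)ᵏ = e), so (r¹³s)⁻¹ = (r¹³s)¹ = r¹³s.
Check: (r¹³s) · (r¹³s) → (r¹³s) · r¹³ = s;   s · s = e, giving e as required.

Answer: r¹³s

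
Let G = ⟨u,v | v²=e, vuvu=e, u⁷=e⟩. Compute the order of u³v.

Compute successive powers until reaching e:
  (u³v)¹ = u³v, (u³v)² = e.
The smallest positive k with (u³v)ᵏ = e is 2.

Answer: 2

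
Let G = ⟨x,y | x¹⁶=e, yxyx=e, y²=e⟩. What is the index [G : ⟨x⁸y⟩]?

First find ord(x⁸y) by computing successive powers:
  (x⁸y)¹ = x⁸y, (x⁸y)² = e.
So |⟨x⁸y⟩| = ord(x⁸y) = 2. With |G| = 32, by Lagrange [G : ⟨x⁸y⟩] = 32/2 = 16.

Answer: 16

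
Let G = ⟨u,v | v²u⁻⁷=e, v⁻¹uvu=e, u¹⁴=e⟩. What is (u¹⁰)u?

Compute (u¹⁰) · u by multiplying left to right and reducing via the relations at each step:
  (u¹⁰) · u = u¹¹

Answer: u¹¹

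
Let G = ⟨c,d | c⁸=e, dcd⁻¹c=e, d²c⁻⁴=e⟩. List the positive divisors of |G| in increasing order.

|G| = 16 = 2⁴. By Lagrange's theorem the order of any subgroup divides 16; the divisors of 16 are 1, 2, 4, 8, 16.

Answer: 1, 2, 4, 8, 16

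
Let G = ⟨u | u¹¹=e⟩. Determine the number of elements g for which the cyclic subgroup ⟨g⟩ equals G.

G is cyclic of order 11. An element generates G iff its order is 11, and a cyclic group of order 11 has exactly φ(11) = 10 such elements.

Answer: 10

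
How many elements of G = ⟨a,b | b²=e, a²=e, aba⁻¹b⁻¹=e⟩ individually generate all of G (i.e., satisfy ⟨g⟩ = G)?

⟨g⟩ = G would require ord(g) = |G| = 4, but the maximum element order in G is 2 < 4. So G is not cyclic and no single element generates it: the count is 0.

Answer: 0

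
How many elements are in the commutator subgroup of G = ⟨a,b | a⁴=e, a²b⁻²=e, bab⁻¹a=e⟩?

G' = [G, G] is generated by all commutators. The generator-pair commutators are: [a, b] = a².
The subgroup they normally generate is {e, a²}, of order 2.
Check: |G/G'| = 8/2 = 4 is the order of the abelianisation.

Answer: 2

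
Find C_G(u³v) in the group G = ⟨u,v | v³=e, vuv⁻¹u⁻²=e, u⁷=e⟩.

⟨u³v⟩ ⊆ C_G(u³v) since powers of u³v commute with u³v; so |C_G(u³v)| ≥ |⟨u³v⟩| = 3.
By orbit–stabilizer, |C_G(u³v)| = |G| / |conj. class of u³v| = 21 / 7 = 3.
The 3 elements commuting with u³v are {e, u³v, u²v²}.

Answer: {e, u³v, u²v²}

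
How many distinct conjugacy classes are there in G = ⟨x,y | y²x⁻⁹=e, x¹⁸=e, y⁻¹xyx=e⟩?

The conjugacy classes (representative and size) are:
  [e] (size 1), [x¹⁷] (size 2), [x¹⁶] (size 2), [x³] (size 2), [x¹⁴] (size 2), [x¹³] (size 2), [x¹²] (size 2), [x¹¹] (size 2), [x¹⁰] (size 2), [x⁹] (size 1), [x⁸y] (size 9), [xy] (size 9).
Class equation: 1 + 2 + 2 + 2 + 2 + 2 + 2 + 2 + 2 + 1 + 9 + 9 = 36 = |G|. So G has 12 conjugacy classes.

Answer: 12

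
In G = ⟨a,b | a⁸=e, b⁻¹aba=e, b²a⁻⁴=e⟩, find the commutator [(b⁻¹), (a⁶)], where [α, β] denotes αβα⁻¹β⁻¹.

[(b⁻¹), (a⁶)] = (b⁻¹)·(a⁶)·(b⁻¹)⁻¹·(a⁶)⁻¹.
  (b⁻¹) · (a⁶) = a²b⁻¹
  (a²b⁻¹) · b = a²
  (a²) · (a²) = a⁴

Answer: a⁴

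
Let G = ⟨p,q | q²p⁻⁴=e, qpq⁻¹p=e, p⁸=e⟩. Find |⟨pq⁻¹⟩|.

|⟨pq⁻¹⟩| equals the order of pq⁻¹. Compute successive powers until reaching e:
  (pq⁻¹)¹ = pq⁻¹, (pq⁻¹)² = p⁴, (pq⁻¹)³ = pq, (pq⁻¹)⁴ = e.
The smallest positive k with (pq⁻¹)ᵏ = e is 4, so |⟨pq⁻¹⟩| = 4.

Answer: 4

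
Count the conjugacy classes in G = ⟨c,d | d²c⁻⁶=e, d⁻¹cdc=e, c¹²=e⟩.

The conjugacy classes (representative and size) are:
  [e] (size 1), [c¹¹] (size 2), [c²] (size 2), [c⁹] (size 2), [c⁴] (size 2), [c⁵] (size 2), [c⁶] (size 1), [c²d] (size 6), [cd] (size 6).
Class equation: 1 + 2 + 2 + 2 + 2 + 2 + 1 + 6 + 6 = 24 = |G|. So G has 9 conjugacy classes.

Answer: 9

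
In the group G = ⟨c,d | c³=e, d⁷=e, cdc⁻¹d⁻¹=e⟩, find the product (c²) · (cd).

Compute (c²) · (cd) by multiplying left to right and reducing via the relations at each step:
  (c²) · c = e
  e · d = d

Answer: d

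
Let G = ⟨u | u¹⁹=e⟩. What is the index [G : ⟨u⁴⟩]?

First find ord(u⁴) by computing successive powers:
  (u⁴)¹ = u⁴, (u⁴)² = u⁸, (u⁴)³ = u¹², (u⁴)⁴ = u¹⁶, (u⁴)⁵ = u, (u⁴)⁶ = u⁵, (u⁴)⁷ = u⁹, (u⁴)⁸ = u¹³, (u⁴)⁹ = u¹⁷, (u⁴)¹⁰ = u², (u⁴)¹¹ = u⁶, (u⁴)¹² = u¹⁰, (u⁴)¹³ = u¹⁴, (u⁴)¹⁴ = u¹⁸, (u⁴)¹⁵ = u³, (u⁴)¹⁶ = u⁷, (u⁴)¹⁷ = u¹¹, (u⁴)¹⁸ = u¹⁵, (u⁴)¹⁹ = e.
So |⟨u⁴⟩| = ord(u⁴) = 19. With |G| = 19, by Lagrange [G : ⟨u⁴⟩] = 19/19 = 1.

Answer: 1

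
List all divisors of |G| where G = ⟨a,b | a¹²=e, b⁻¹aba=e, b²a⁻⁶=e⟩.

|G| = 24 = 2³ · 3. By Lagrange's theorem the order of any subgroup divides 24; the divisors of 24 are 1, 2, 3, 4, 6, 8, 12, 24.

Answer: 1, 2, 3, 4, 6, 8, 12, 24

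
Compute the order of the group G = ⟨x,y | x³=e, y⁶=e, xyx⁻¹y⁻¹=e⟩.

Enumerate words in the generators, reducing via the relations: the distinct elements are
  {e, x, y, xy, x², y², y³, y⁴, y⁵, xy², xy³, xy⁴, xy⁵, x²y, x²y², x²y³, x²y⁴, x²y⁵}.
No further products give new elements, so |G| = 18.

Answer: 18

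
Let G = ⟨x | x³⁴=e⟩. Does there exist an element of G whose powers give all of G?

|G| = 34. The element x has order 34 (its powers give 34 distinct elements), so ⟨x⟩ = G and G is cyclic.

Answer: Yes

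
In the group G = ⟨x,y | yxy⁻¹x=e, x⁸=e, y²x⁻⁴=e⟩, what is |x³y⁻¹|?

Compute successive powers until reaching e:
  (x³y⁻¹)¹ = x³y⁻¹, (x³y⁻¹)² = x⁴, (x³y⁻¹)³ = x³y, (x³y⁻¹)⁴ = e.
The smallest positive k with (x³y⁻¹)ᵏ = e is 4.

Answer: 4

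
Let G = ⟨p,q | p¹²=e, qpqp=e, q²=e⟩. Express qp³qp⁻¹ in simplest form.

Multiply left to right, reducing at each step:
  q · p³ = p⁹q
  (p⁹q) · q = p⁹
  (p⁹) · p⁻¹ = p⁸

Answer: p⁸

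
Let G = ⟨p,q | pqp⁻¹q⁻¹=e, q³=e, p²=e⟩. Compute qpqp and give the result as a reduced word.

Multiply left to right, reducing at each step:
  q · p = pq
  (pq) · q = pq²
  (pq²) · p = q²

Answer: q²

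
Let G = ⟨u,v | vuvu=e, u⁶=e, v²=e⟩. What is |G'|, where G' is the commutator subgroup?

G' = [G, G] is generated by all commutators. The generator-pair commutators are: [u, v] = u².
The subgroup they normally generate is {e, u², u⁴}, of order 3.
Check: |G/G'| = 12/3 = 4 is the order of the abelianisation.

Answer: 3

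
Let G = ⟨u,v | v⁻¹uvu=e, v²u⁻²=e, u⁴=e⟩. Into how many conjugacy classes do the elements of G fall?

The conjugacy classes (representative and size) are:
  [e] (size 1), [u³] (size 2), [u²] (size 1), [v⁻¹] (size 2), [uv⁻¹] (size 2).
Class equation: 1 + 2 + 1 + 2 + 2 = 8 = |G|. So G has 5 conjugacy classes.

Answer: 5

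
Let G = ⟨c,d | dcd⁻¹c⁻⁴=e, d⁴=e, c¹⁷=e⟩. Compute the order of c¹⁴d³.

Compute successive powers until reaching e:
  (c¹⁴d³)¹ = c¹⁴d³, (c¹⁴d³)² = c⁹d², (c¹⁴d³)³ = c¹²d, (c¹⁴d³)⁴ = e.
The smallest positive k with (c¹⁴d³)ᵏ = e is 4.

Answer: 4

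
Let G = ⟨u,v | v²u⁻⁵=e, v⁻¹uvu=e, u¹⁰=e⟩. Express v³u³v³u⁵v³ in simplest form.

Multiply left to right, reducing at each step:
  (v⁻¹) · u³ = u²v
  (u²v) · v³ = u²
  (u²) · u⁵ = u⁷
  (u⁷) · v³ = u²v

Answer: u²v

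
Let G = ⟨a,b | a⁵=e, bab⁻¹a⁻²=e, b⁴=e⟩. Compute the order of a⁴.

Compute successive powers until reaching e:
  (a⁴)¹ = a⁴, (a⁴)² = a³, (a⁴)³ = a², (a⁴)⁴ = a, (a⁴)⁵ = e.
The smallest positive k with (a⁴)ᵏ = e is 5.

Answer: 5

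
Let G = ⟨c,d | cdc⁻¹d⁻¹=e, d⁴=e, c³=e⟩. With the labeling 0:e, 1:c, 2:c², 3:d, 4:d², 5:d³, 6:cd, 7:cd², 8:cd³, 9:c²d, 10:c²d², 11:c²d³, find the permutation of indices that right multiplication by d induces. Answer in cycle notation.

(0 3 4 5)(1 6 7 8)(2 9 10 11)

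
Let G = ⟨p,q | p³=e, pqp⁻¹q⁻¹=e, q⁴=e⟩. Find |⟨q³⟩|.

|⟨q³⟩| equals the order of q³. Compute successive powers until reaching e:
  (q³)¹ = q³, (q³)² = q², (q³)³ = q, (q³)⁴ = e.
The smallest positive k with (q³)ᵏ = e is 4, so |⟨q³⟩| = 4.

Answer: 4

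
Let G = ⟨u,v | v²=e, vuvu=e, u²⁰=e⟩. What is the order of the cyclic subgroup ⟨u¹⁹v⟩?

|⟨u¹⁹v⟩| equals the order of u¹⁹v. Compute successive powers until reaching e:
  (u¹⁹v)¹ = u¹⁹v, (u¹⁹v)² = e.
The smallest positive k with (u¹⁹v)ᵏ = e is 2, so |⟨u¹⁹v⟩| = 2.

Answer: 2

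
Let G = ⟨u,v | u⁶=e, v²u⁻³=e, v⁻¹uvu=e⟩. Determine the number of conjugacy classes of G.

The conjugacy classes (representative and size) are:
  [e] (size 1), [u] (size 2), [u²] (size 2), [u³] (size 1), [uv⁻¹] (size 3), [u²v⁻¹] (size 3).
Class equation: 1 + 2 + 2 + 1 + 3 + 3 = 12 = |G|. So G has 6 conjugacy classes.

Answer: 6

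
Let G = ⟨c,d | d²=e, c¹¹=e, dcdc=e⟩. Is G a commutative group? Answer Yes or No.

c·d = cd but d·c = c¹⁰d, so c·d ≠ d·c and G is not abelian.

Answer: No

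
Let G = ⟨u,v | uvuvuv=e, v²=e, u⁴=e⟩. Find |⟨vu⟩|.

|⟨vu⟩| equals the order of vu. Compute successive powers until reaching e:
  (vu)¹ = vu, (vu)² = u³v, (vu)³ = e.
The smallest positive k with (vu)ᵏ = e is 3, so |⟨vu⟩| = 3.

Answer: 3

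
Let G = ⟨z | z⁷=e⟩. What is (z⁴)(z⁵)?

Compute (z⁴) · (z⁵) by multiplying left to right and reducing via the relations at each step:
  (z⁴) · z⁵ = z²

Answer: z²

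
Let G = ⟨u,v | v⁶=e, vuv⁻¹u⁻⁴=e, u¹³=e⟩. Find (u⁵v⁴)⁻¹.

The order of (u⁵v⁴) is 3 (smallest k with (u⁵v⁴)ᵏ = e), so (u⁵v⁴)⁻¹ = (u⁵v⁴)² = u¹¹v².
Check: (u⁵v⁴) · (u¹¹v²) → (u⁵v⁴) · u¹¹ = v⁴;   (v⁴) · v² = e, giving e as required.

Answer: u¹¹v²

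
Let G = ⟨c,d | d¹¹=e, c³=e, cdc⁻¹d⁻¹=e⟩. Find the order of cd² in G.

Compute successive powers until reaching e:
  (cd²)¹ = cd², (cd²)² = c²d⁴, (cd²)³ = d⁶, (cd²)⁴ = cd⁸, (cd²)⁵ = c²d¹⁰, (cd²)⁶ = d, (cd²)⁷ = cd³, (cd²)⁸ = c²d⁵, (cd²)⁹ = d⁷, (cd²)¹⁰ = cd⁹, (cd²)¹¹ = c², (cd²)¹² = d², (cd²)¹³ = cd⁴, (cd²)¹⁴ = c²d⁶, (cd²)¹⁵ = d⁸, (cd²)¹⁶ = cd¹⁰, (cd²)¹⁷ = c²d, (cd²)¹⁸ = d³, (cd²)¹⁹ = cd⁵, (cd²)²⁰ = c²d⁷, (cd²)²¹ = d⁹, (cd²)²² = c, (cd²)²³ = c²d², (cd²)²⁴ = d⁴, (cd²)²⁵ = cd⁶, (cd²)²⁶ = c²d⁸, (cd²)²⁷ = d¹⁰, (cd²)²⁸ = cd, (cd²)²⁹ = c²d³, (cd²)³⁰ = d⁵, (cd²)³¹ = cd⁷, (cd²)³² = c²d⁹, (cd²)³³ = e.
The smallest positive k with (cd²)ᵏ = e is 33.

Answer: 33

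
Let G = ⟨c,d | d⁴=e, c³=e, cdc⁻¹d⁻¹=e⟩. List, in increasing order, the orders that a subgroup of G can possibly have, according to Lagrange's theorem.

|G| = 12 = 2² · 3. By Lagrange's theorem the order of any subgroup divides 12; the divisors of 12 are 1, 2, 3, 4, 6, 12.

Answer: 1, 2, 3, 4, 6, 12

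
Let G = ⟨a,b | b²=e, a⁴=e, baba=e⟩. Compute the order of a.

Compute successive powers until reaching e:
  a¹ = a, a² = a², a³ = a³, a⁴ = e.
The smallest positive k with aᵏ = e is 4.

Answer: 4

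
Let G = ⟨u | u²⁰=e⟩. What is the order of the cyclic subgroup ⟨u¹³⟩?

|⟨u¹³⟩| equals the order of u¹³. Compute successive powers until reaching e:
  (u¹³)¹ = u¹³, (u¹³)² = u⁶, (u¹³)³ = u¹⁹, (u¹³)⁴ = u¹², (u¹³)⁵ = u⁵, (u¹³)⁶ = u¹⁸, (u¹³)⁷ = u¹¹, (u¹³)⁸ = u⁴, (u¹³)⁹ = u¹⁷, (u¹³)¹⁰ = u¹⁰, (u¹³)¹¹ = u³, (u¹³)¹² = u¹⁶, (u¹³)¹³ = u⁹, (u¹³)¹⁴ = u², (u¹³)¹⁵ = u¹⁵, (u¹³)¹⁶ = u⁸, (u¹³)¹⁷ = u, (u¹³)¹⁸ = u¹⁴, (u¹³)¹⁹ = u⁷, (u¹³)²⁰ = e.
The smallest positive k with (u¹³)ᵏ = e is 20, so |⟨u¹³⟩| = 20.

Answer: 20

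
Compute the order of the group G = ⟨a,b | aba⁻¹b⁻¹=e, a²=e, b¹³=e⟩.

Enumerate words in the generators, reducing via the relations: the distinct elements are
  {a, b, e, ab, b², b³, b⁴, b⁵, b⁶, b⁷, b⁸, b⁹, ab², ab³, ab⁴, ab⁵, ab⁶, ab⁷, ab⁸, ab⁹, b¹², b¹¹, b¹⁰, ab¹², ab¹¹, ab¹⁰}.
No further products give new elements, so |G| = 26.

Answer: 26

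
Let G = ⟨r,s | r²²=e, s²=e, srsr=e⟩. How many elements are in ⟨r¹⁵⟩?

|⟨r¹⁵⟩| equals the order of r¹⁵. Compute successive powers until reaching e:
  (r¹⁵)¹ = r¹⁵, (r¹⁵)² = r⁸, (r¹⁵)³ = r, (r¹⁵)⁴ = r¹⁶, (r¹⁵)⁵ = r⁹, (r¹⁵)⁶ = r², (r¹⁵)⁷ = r¹⁷, (r¹⁵)⁸ = r¹⁰, (r¹⁵)⁹ = r³, (r¹⁵)¹⁰ = r¹⁸, (r¹⁵)¹¹ = r¹¹, (r¹⁵)¹² = r⁴, (r¹⁵)¹³ = r¹⁹, (r¹⁵)¹⁴ = r¹², (r¹⁵)¹⁵ = r⁵, (r¹⁵)¹⁶ = r²⁰, (r¹⁵)¹⁷ = r¹³, (r¹⁵)¹⁸ = r⁶, (r¹⁵)¹⁹ = r²¹, (r¹⁵)²⁰ = r¹⁴, (r¹⁵)²¹ = r⁷, (r¹⁵)²² = e.
The smallest positive k with (r¹⁵)ᵏ = e is 22, so |⟨r¹⁵⟩| = 22.

Answer: 22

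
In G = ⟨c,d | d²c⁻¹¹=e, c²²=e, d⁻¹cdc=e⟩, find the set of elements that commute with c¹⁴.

⟨c¹⁴⟩ ⊆ C_G(c¹⁴) since powers of c¹⁴ commute with c¹⁴; so |C_G(c¹⁴)| ≥ |⟨c¹⁴⟩| = 11.
By orbit–stabilizer, |C_G(c¹⁴)| = |G| / |conj. class of c¹⁴| = 44 / 2 = 22.
The 22 elements commuting with c¹⁴ are {e, c, c², c³, c⁴, c⁵, c⁶, c⁷, c⁸, c⁹, c¹⁰, c¹¹, c¹², c¹³, c¹⁴, c¹⁵, c¹⁶, c¹⁷, c¹⁸, c¹⁹, c²⁰, c²¹}.

Answer: {e, c, c², c³, c⁴, c⁵, c⁶, c⁷, c⁸, c⁹, c¹⁰, c¹¹, c¹², c¹³, c¹⁴, c¹⁵, c¹⁶, c¹⁷, c¹⁸, c¹⁹, c²⁰, c²¹}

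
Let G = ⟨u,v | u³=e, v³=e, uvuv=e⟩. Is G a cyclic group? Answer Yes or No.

Every cyclic group is abelian. But u·v = uv while v·u = u²v², so u·v ≠ v·u and G is not abelian. Hence G is not cyclic.

Answer: No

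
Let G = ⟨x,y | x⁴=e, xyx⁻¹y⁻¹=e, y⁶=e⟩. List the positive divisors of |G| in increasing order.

|G| = 24 = 2³ · 3. By Lagrange's theorem the order of any subgroup divides 24; the divisors of 24 are 1, 2, 3, 4, 6, 8, 12, 24.

Answer: 1, 2, 3, 4, 6, 8, 12, 24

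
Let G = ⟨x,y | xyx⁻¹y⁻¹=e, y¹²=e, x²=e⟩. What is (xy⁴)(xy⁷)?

Compute (xy⁴) · (xy⁷) by multiplying left to right and reducing via the relations at each step:
  (xy⁴) · x = y⁴
  (y⁴) · y⁷ = y¹¹

Answer: y¹¹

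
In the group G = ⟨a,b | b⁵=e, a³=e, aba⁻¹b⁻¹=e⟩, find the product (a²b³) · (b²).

Compute (a²b³) · (b²) by multiplying left to right and reducing via the relations at each step:
  (a²b³) · b² = a²

Answer: a²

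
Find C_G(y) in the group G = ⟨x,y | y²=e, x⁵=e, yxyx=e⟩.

⟨y⟩ ⊆ C_G(y) since powers of y commute with y; so |C_G(y)| ≥ |⟨y⟩| = 2.
By orbit–stabilizer, |C_G(y)| = |G| / |conj. class of y| = 10 / 5 = 2.
The 2 elements commuting with y are {e, y}.

Answer: {e, y}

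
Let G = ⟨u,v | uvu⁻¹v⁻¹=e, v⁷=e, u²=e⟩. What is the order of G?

Enumerate words in the generators, reducing via the relations: the distinct elements are
  {e, u, v, uv, v², v³, v⁴, v⁵, v⁶, uv², uv³, uv⁴, uv⁵, uv⁶}.
No further products give new elements, so |G| = 14.

Answer: 14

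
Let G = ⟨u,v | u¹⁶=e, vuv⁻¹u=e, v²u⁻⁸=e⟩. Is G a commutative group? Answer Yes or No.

u·v = uv but v·u = u⁷v⁻¹, so u·v ≠ v·u and G is not abelian.

Answer: No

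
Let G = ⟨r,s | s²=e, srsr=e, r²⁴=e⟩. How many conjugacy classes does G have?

The conjugacy classes (representative and size) are:
  [e] (size 1), [r²³] (size 2), [r²] (size 2), [r³] (size 2), [r²⁰] (size 2), [r¹⁹] (size 2), [r⁶] (size 2), [r⁷] (size 2), [r⁸] (size 2), [r⁹] (size 2), [r¹⁴] (size 2), [r¹¹] (size 2), [r¹²] (size 1), [r⁴s] (size 12), [r⁵s] (size 12).
Class equation: 1 + 2 + 2 + 2 + 2 + 2 + 2 + 2 + 2 + 2 + 2 + 2 + 1 + 12 + 12 = 48 = |G|. So G has 15 conjugacy classes.

Answer: 15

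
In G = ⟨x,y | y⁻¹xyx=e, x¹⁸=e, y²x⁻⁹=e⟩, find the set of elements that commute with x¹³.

⟨x¹³⟩ ⊆ C_G(x¹³) since powers of x¹³ commute with x¹³; so |C_G(x¹³)| ≥ |⟨x¹³⟩| = 18.
By orbit–stabilizer, |C_G(x¹³)| = |G| / |conj. class of x¹³| = 36 / 2 = 18.
The 18 elements commuting with x¹³ are {e, x, x², x³, x⁴, x⁵, x⁶, x⁷, x⁸, x⁹, x¹⁰, x¹¹, x¹², x¹³, x¹⁴, x¹⁵, x¹⁶, x¹⁷}.

Answer: {e, x, x², x³, x⁴, x⁵, x⁶, x⁷, x⁸, x⁹, x¹⁰, x¹¹, x¹², x¹³, x¹⁴, x¹⁵, x¹⁶, x¹⁷}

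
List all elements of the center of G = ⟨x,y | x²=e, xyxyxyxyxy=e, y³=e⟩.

An element z ∈ Z(G) iff z commutes with every generator.
For example e is central: e·x = x = x·e; e·y = y = y·e.
Whereas x ∉ Z(G) since x·y = xy ≠ yx = y·x.
Checking each of the 60 elements this way gives Z(G) = {e}, of order 1.

Answer: {e}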